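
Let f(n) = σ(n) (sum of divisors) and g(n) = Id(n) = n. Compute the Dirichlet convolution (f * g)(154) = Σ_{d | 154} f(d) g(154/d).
(σ * Id)(154) = 1725

Divisors of 154: [1, 2, 7, 11, 14, 22, 77, 154]. For each d | 154:
  d = 1: σ(1) · Id(154/1) = 1 · 154 = 154
  d = 2: σ(2) · Id(154/2) = 3 · 77 = 231
  d = 7: σ(7) · Id(154/7) = 8 · 22 = 176
  d = 11: σ(11) · Id(154/11) = 12 · 14 = 168
  d = 14: σ(14) · Id(154/14) = 24 · 11 = 264
  d = 22: σ(22) · Id(154/22) = 36 · 7 = 252
  d = 77: σ(77) · Id(154/77) = 96 · 2 = 192
  d = 154: σ(154) · Id(154/154) = 288 · 1 = 288
Summing: (σ * Id)(154) = 154 + 231 + 176 + 168 + 264 + 252 + 192 + 288 = 1725.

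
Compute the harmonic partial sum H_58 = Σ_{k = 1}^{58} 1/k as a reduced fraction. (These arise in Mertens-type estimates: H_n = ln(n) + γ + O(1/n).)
H_58 = 254381445831833111660789/54749786241679275146400

Direct summation: H_58 = 1 + 1/2 + ... + 1/58. The least common denominator is lcm(1, ..., 58) = 164249358725037825439200; over this denominator the numerator is 164249358725037825439200 + 82124679362518912719600 + 54749786241679275146400 + 41062339681259456359800 + 32849871745007565087840 + 27374893120839637573200 + 23464194103576832205600 + 20531169840629728179900 + 18249928747226425048800 + 16424935872503782543920 + 14931759884094347767200 + 13687446560419818786600 + 12634566055772140418400 + 11732097051788416102800 + 10949957248335855029280 + 10265584920314864089950 + 9661726983825754437600 + 9124964373613212524400 + 8644703090791464496800 + 8212467936251891271960 + 7821398034525610735200 + 7465879942047173883600 + 7141276466305992410400 + 6843723280209909393300 + 6569974349001513017568 + 6317283027886070209200 + 6083309582408808349600 + 5866048525894208051400 + 5663770990518545704800 + 5474978624167927514640 + 5298366410485091143200 + 5132792460157432044975 + 4977253294698115922400 + 4830863491912877218800 + 4692838820715366441120 + 4562482186806606262200 + 4439171857433454741600 + 4322351545395732248400 + 4211522018590713472800 + 4106233968125945635980 + 4006081920122873791200 + 3910699017262805367600 + 3819752528489251754400 + 3732939971023586941800 + 3649985749445285009760 + 3570638233152996205200 + 3494667206915698413600 + 3421861640104954696650 + 3352027729082404600800 + 3284987174500756508784 + 3220575661275251479200 + 3158641513943035104600 + 3099044504245996706400 + 3041654791204404174800 + 2986351976818869553440 + 2933024262947104025700 + 2881567696930488165600 + 2831885495259272852400 = 763144337495499334982367, so H_58 = 763144337495499334982367/164249358725037825439200; reducing by gcd(763144337495499334982367, 164249358725037825439200) = 3 gives 254381445831833111660789/54749786241679275146400 ≈ 4.64625. (The PNT-adjacent estimate ln(58) + γ ≈ 4.63766 matches within O(1/n).)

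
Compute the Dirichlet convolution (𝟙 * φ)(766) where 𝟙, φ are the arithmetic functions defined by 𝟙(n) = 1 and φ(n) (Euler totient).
(𝟙 * φ)(766) = 766

Divisors of 766: [1, 2, 383, 766]. For each d | 766:
  d = 1: 𝟙(1) · φ(766/1) = 1 · 382 = 382
  d = 2: 𝟙(2) · φ(766/2) = 1 · 382 = 382
  d = 383: 𝟙(383) · φ(766/383) = 1 · 1 = 1
  d = 766: 𝟙(766) · φ(766/766) = 1 · 1 = 1
Summing: (𝟙 * φ)(766) = 382 + 382 + 1 + 1 = 766.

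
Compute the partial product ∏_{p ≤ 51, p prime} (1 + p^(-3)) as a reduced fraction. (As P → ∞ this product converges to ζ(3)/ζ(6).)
∏ = 8015182591485824614015950466842624/6783810016842653083409665472454505

The primes p ≤ 51 are [2, 3, 5, 7, 11, 13, 17, 19, 23, 29, 31, 37, 41, 43, 47]. For each, (1 + 1/p^3) = (p^3 + 1)/p^3. Multiplying these fractions over p ∈ [2, 3, 5, 7, 11, 13, 17, 19, 23, 29, 31, 37, 41, 43, 47] gives 8015182591485824614015950466842624/6783810016842653083409665472454505. (In the limit P → ∞ this tends to ζ(3)/ζ(6).)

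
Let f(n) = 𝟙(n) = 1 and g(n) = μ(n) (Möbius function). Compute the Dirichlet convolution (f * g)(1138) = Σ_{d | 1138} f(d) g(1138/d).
(𝟙 * μ)(1138) = 0

Divisors of 1138: [1, 2, 569, 1138]. For each d | 1138:
  d = 1: 𝟙(1) · μ(1138/1) = 1 · 1 = 1
  d = 2: 𝟙(2) · μ(1138/2) = 1 · -1 = -1
  d = 569: 𝟙(569) · μ(1138/569) = 1 · -1 = -1
  d = 1138: 𝟙(1138) · μ(1138/1138) = 1 · 1 = 1
Summing: (𝟙 * μ)(1138) = 1 + -1 + -1 + 1 = 0.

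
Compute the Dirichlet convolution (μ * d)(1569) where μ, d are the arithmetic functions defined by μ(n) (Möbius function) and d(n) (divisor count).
(μ * d)(1569) = 1

Divisors of 1569: [1, 3, 523, 1569]. For each d | 1569:
  d = 1: μ(1) · d(1569/1) = 1 · 4 = 4
  d = 3: μ(3) · d(1569/3) = -1 · 2 = -2
  d = 523: μ(523) · d(1569/523) = -1 · 2 = -2
  d = 1569: μ(1569) · d(1569/1569) = 1 · 1 = 1
Summing: (μ * d)(1569) = 4 + -2 + -2 + 1 = 1.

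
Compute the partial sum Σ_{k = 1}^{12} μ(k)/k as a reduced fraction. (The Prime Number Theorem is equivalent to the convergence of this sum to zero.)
Σ μ(k)/k = -1/2310

Values of μ(k) for 1 ≤ k ≤ 12: μ(1) = 1, μ(2) = -1, μ(3) = -1, μ(5) = -1, μ(6) = 1, μ(7) = -1, μ(10) = 1, μ(11) = -1, with μ = 0 on non-squarefree integers. Summing μ(k)/k for k where μ(k) ≠ 0 gives -1/2310 ≈ -0.0004. (PNT ⟺ this sum → 0 as n → ∞.)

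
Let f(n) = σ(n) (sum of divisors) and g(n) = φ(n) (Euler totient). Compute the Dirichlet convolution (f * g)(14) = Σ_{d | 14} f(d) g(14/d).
(σ * φ)(14) = 56

Divisors of 14: [1, 2, 7, 14]. For each d | 14:
  d = 1: σ(1) · φ(14/1) = 1 · 6 = 6
  d = 2: σ(2) · φ(14/2) = 3 · 6 = 18
  d = 7: σ(7) · φ(14/7) = 8 · 1 = 8
  d = 14: σ(14) · φ(14/14) = 24 · 1 = 24
Summing: (σ * φ)(14) = 6 + 18 + 8 + 24 = 56.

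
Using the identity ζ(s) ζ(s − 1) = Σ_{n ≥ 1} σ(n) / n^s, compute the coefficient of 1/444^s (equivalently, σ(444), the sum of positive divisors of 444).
σ(444) = 1064

In the product (Σ m^0/m^s)(Σ k / k^s) = Σ (Σ_{d | n} d) / n^s, the coefficient of 1/n^s is σ(n) = Σ_{d | n} d. For n = 444, divisors are [1, 2, 3, 4, 6, 12, 37, 74, 111, 148, 222, 444]; summing: σ(444) = 1064.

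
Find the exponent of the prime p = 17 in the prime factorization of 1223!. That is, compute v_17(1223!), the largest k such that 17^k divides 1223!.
v_17(1223!) = 75

Legendre's formula: v_p(n!) = Σ_{k ≥ 1} ⌊n / p^k⌋. For p = 17, n = 1223, the terms are:
  ⌊1223/17^1⌋ = ⌊1223/17⌋ = 71
  ⌊1223/17^2⌋ = ⌊1223/289⌋ = 4
(the next term ⌊1223/17^3⌋ = 0, terminating the sum). Summing: v_17(1223!) = 71 + 4 = 75.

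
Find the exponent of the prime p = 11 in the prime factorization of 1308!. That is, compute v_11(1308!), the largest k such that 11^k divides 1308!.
v_11(1308!) = 128

Legendre's formula: v_p(n!) = Σ_{k ≥ 1} ⌊n / p^k⌋. For p = 11, n = 1308, the terms are:
  ⌊1308/11^1⌋ = ⌊1308/11⌋ = 118
  ⌊1308/11^2⌋ = ⌊1308/121⌋ = 10
(the next term ⌊1308/11^3⌋ = 0, terminating the sum). Summing: v_11(1308!) = 118 + 10 = 128.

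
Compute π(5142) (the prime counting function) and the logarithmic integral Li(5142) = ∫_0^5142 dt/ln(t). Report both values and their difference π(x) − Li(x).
π(5142) = 685;  Li(5142) ≈ 700.93;  π(x) − Li(x) ≈ -15.93.

Direct count of primes ≤ 5142 gives π(5142) = 685. Numerical evaluation of the logarithmic integral gives Li(5142) ≈ 700.93. The difference π(x) − Li(x) ≈ -15.93 is typically negative for small/moderate x (Li(x) overestimates), though Littlewood's theorem shows this sign changes infinitely often.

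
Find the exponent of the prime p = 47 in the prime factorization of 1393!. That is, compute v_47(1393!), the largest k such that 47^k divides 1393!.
v_47(1393!) = 29

Legendre's formula: v_p(n!) = Σ_{k ≥ 1} ⌊n / p^k⌋. For p = 47, n = 1393, the terms are:
  ⌊1393/47^1⌋ = ⌊1393/47⌋ = 29
(the next term ⌊1393/47^2⌋ = 0, terminating the sum). Summing: v_47(1393!) = 29 = 29.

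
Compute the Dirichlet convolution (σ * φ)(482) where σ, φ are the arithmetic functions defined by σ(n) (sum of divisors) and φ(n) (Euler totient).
(σ * φ)(482) = 1928

Divisors of 482: [1, 2, 241, 482]. For each d | 482:
  d = 1: σ(1) · φ(482/1) = 1 · 240 = 240
  d = 2: σ(2) · φ(482/2) = 3 · 240 = 720
  d = 241: σ(241) · φ(482/241) = 242 · 1 = 242
  d = 482: σ(482) · φ(482/482) = 726 · 1 = 726
Summing: (σ * φ)(482) = 240 + 720 + 242 + 726 = 1928.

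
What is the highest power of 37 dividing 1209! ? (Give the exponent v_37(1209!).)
v_37(1209!) = 32

Legendre's formula: v_p(n!) = Σ_{k ≥ 1} ⌊n / p^k⌋. For p = 37, n = 1209, the terms are:
  ⌊1209/37^1⌋ = ⌊1209/37⌋ = 32
(the next term ⌊1209/37^2⌋ = 0, terminating the sum). Summing: v_37(1209!) = 32 = 32.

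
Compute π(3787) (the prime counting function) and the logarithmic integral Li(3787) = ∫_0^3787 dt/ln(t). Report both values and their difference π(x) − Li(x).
π(3787) = 526;  Li(3787) ≈ 539.60;  π(x) − Li(x) ≈ -13.60.

Direct count of primes ≤ 3787 gives π(3787) = 526. Numerical evaluation of the logarithmic integral gives Li(3787) ≈ 539.60. The difference π(x) − Li(x) ≈ -13.60 is typically negative for small/moderate x (Li(x) overestimates), though Littlewood's theorem shows this sign changes infinitely often.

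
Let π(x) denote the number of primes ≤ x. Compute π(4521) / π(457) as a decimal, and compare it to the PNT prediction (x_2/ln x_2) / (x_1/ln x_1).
π(4521)/π(457) = 614/88 ≈ 6.9773;  PNT prediction ≈ 7.1990.

π(457) = 88 and π(4521) = 614, so π(4521)/π(457) ≈ 6.9773. The PNT-predicted ratio is (4521/ln(4521)) / (457/ln(457)) ≈ 7.1990. The two agree to within a few percent, as expected.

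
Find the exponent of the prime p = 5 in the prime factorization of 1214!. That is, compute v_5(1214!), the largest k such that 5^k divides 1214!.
v_5(1214!) = 300

Legendre's formula: v_p(n!) = Σ_{k ≥ 1} ⌊n / p^k⌋. For p = 5, n = 1214, the terms are:
  ⌊1214/5^1⌋ = ⌊1214/5⌋ = 242
  ⌊1214/5^2⌋ = ⌊1214/25⌋ = 48
  ⌊1214/5^3⌋ = ⌊1214/125⌋ = 9
  ⌊1214/5^4⌋ = ⌊1214/625⌋ = 1
(the next term ⌊1214/5^5⌋ = 0, terminating the sum). Summing: v_5(1214!) = 242 + 48 + 9 + 1 = 300.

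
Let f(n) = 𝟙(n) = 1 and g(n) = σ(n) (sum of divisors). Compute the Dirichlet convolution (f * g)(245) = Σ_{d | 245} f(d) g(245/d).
(𝟙 * σ)(245) = 462

Divisors of 245: [1, 5, 7, 35, 49, 245]. For each d | 245:
  d = 1: 𝟙(1) · σ(245/1) = 1 · 342 = 342
  d = 5: 𝟙(5) · σ(245/5) = 1 · 57 = 57
  d = 7: 𝟙(7) · σ(245/7) = 1 · 48 = 48
  d = 35: 𝟙(35) · σ(245/35) = 1 · 8 = 8
  d = 49: 𝟙(49) · σ(245/49) = 1 · 6 = 6
  d = 245: 𝟙(245) · σ(245/245) = 1 · 1 = 1
Summing: (𝟙 * σ)(245) = 342 + 57 + 48 + 8 + 6 + 1 = 462.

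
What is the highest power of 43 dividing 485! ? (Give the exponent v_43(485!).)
v_43(485!) = 11

Legendre's formula: v_p(n!) = Σ_{k ≥ 1} ⌊n / p^k⌋. For p = 43, n = 485, the terms are:
  ⌊485/43^1⌋ = ⌊485/43⌋ = 11
(the next term ⌊485/43^2⌋ = 0, terminating the sum). Summing: v_43(485!) = 11 = 11.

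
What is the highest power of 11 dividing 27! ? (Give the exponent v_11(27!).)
v_11(27!) = 2

Legendre's formula: v_p(n!) = Σ_{k ≥ 1} ⌊n / p^k⌋. For p = 11, n = 27, the terms are:
  ⌊27/11^1⌋ = ⌊27/11⌋ = 2
(the next term ⌊27/11^2⌋ = 0, terminating the sum). Summing: v_11(27!) = 2 = 2.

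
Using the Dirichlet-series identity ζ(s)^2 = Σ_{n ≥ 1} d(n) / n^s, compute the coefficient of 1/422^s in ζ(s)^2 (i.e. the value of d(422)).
d(422) = 4

ζ(s)^2 = (Σ 1/m^s)(Σ 1/k^s). The coefficient of 1/n^s in the product is the number of ordered pairs (m, k) with mk = n, which equals d(n). For n = 422, divisors are [1, 2, 211, 422], so d(422) = 4.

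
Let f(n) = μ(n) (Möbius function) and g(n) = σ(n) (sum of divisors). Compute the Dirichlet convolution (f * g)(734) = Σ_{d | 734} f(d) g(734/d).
(μ * σ)(734) = 734

Divisors of 734: [1, 2, 367, 734]. For each d | 734:
  d = 1: μ(1) · σ(734/1) = 1 · 1104 = 1104
  d = 2: μ(2) · σ(734/2) = -1 · 368 = -368
  d = 367: μ(367) · σ(734/367) = -1 · 3 = -3
  d = 734: μ(734) · σ(734/734) = 1 · 1 = 1
Summing: (μ * σ)(734) = 1104 + -368 + -3 + 1 = 734.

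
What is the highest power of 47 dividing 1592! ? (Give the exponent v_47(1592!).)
v_47(1592!) = 33

Legendre's formula: v_p(n!) = Σ_{k ≥ 1} ⌊n / p^k⌋. For p = 47, n = 1592, the terms are:
  ⌊1592/47^1⌋ = ⌊1592/47⌋ = 33
(the next term ⌊1592/47^2⌋ = 0, terminating the sum). Summing: v_47(1592!) = 33 = 33.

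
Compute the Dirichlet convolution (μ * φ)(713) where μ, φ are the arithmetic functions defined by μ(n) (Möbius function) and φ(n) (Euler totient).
(μ * φ)(713) = 609

Divisors of 713: [1, 23, 31, 713]. For each d | 713:
  d = 1: μ(1) · φ(713/1) = 1 · 660 = 660
  d = 23: μ(23) · φ(713/23) = -1 · 30 = -30
  d = 31: μ(31) · φ(713/31) = -1 · 22 = -22
  d = 713: μ(713) · φ(713/713) = 1 · 1 = 1
Summing: (μ * φ)(713) = 660 + -30 + -22 + 1 = 609.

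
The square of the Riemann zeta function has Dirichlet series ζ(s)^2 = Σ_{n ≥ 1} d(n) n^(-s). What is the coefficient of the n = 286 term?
d(286) = 8

ζ(s)^2 = (Σ 1/m^s)(Σ 1/k^s). The coefficient of 1/n^s in the product is the number of ordered pairs (m, k) with mk = n, which equals d(n). For n = 286, divisors are [1, 2, 11, 13, 22, 26, 143, 286], so d(286) = 8.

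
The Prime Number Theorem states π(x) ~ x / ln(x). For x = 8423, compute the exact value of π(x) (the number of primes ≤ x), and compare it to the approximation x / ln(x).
π(8423) = 1053;  x/ln(x) ≈ 931.88;  relative error ≈ 11.50%.

Directly count primes up to 8423: π(8423) = 1053. The PNT approximation gives 8423/ln(8423) ≈ 8423/9.03872 ≈ 931.88. Relative error (π(x) − x/ln(x)) / π(x) ≈ 11.50%; the approximation is known to undercount slightly (Li(x) is a better estimate).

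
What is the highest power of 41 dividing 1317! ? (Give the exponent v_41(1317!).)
v_41(1317!) = 32

Legendre's formula: v_p(n!) = Σ_{k ≥ 1} ⌊n / p^k⌋. For p = 41, n = 1317, the terms are:
  ⌊1317/41^1⌋ = ⌊1317/41⌋ = 32
(the next term ⌊1317/41^2⌋ = 0, terminating the sum). Summing: v_41(1317!) = 32 = 32.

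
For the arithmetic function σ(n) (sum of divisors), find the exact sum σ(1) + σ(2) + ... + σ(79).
Σ_{n ≤ 79} σ(n) = 5128

Compute σ(n) for each 1 ≤ n ≤ 79: σ(1) = 1, σ(2) = 3, σ(3) = 4, σ(4) = 7, σ(5) = 6, σ(6) = 12, σ(7) = 8, σ(8) = 15, σ(9) = 13, σ(10) = 18, σ(11) = 12, σ(12) = 28, σ(13) = 14, σ(14) = 24, σ(15) = 24, σ(16) = 31, σ(17) = 18, σ(18) = 39, σ(19) = 20, σ(20) = 42, σ(21) = 32, σ(22) = 36, σ(23) = 24, σ(24) = 60, σ(25) = 31, σ(26) = 42, σ(27) = 40, σ(28) = 56, σ(29) = 30, σ(30) = 72, σ(31) = 32, σ(32) = 63, σ(33) = 48, σ(34) = 54, σ(35) = 48, σ(36) = 91, σ(37) = 38, σ(38) = 60, σ(39) = 56, σ(40) = 90, σ(41) = 42, σ(42) = 96, σ(43) = 44, σ(44) = 84, σ(45) = 78, σ(46) = 72, σ(47) = 48, σ(48) = 124, σ(49) = 57, σ(50) = 93, σ(51) = 72, σ(52) = 98, σ(53) = 54, σ(54) = 120, σ(55) = 72, σ(56) = 120, σ(57) = 80, σ(58) = 90, σ(59) = 60, σ(60) = 168, σ(61) = 62, σ(62) = 96, σ(63) = 104, σ(64) = 127, σ(65) = 84, σ(66) = 144, σ(67) = 68, σ(68) = 126, σ(69) = 96, σ(70) = 144, σ(71) = 72, σ(72) = 195, σ(73) = 74, σ(74) = 114, σ(75) = 124, σ(76) = 140, σ(77) = 96, σ(78) = 168, σ(79) = 80. Summing all 79 values: 5128. (Average order: Σ_{n ≤ x} σ(n) ~ (π²/12) x². For x = 79, (π²/12)·79² ≈ 5133.02.)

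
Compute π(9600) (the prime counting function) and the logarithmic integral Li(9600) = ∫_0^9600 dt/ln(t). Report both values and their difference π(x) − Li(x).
π(9600) = 1184;  Li(9600) ≈ 1202.61;  π(x) − Li(x) ≈ -18.61.

Direct count of primes ≤ 9600 gives π(9600) = 1184. Numerical evaluation of the logarithmic integral gives Li(9600) ≈ 1202.61. The difference π(x) − Li(x) ≈ -18.61 is typically negative for small/moderate x (Li(x) overestimates), though Littlewood's theorem shows this sign changes infinitely often.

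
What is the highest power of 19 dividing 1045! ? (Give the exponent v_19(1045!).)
v_19(1045!) = 57

Legendre's formula: v_p(n!) = Σ_{k ≥ 1} ⌊n / p^k⌋. For p = 19, n = 1045, the terms are:
  ⌊1045/19^1⌋ = ⌊1045/19⌋ = 55
  ⌊1045/19^2⌋ = ⌊1045/361⌋ = 2
(the next term ⌊1045/19^3⌋ = 0, terminating the sum). Summing: v_19(1045!) = 55 + 2 = 57.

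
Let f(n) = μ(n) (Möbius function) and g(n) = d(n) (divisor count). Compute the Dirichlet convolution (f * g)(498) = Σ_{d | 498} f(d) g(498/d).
(μ * d)(498) = 1

Divisors of 498: [1, 2, 3, 6, 83, 166, 249, 498]. For each d | 498:
  d = 1: μ(1) · d(498/1) = 1 · 8 = 8
  d = 2: μ(2) · d(498/2) = -1 · 4 = -4
  d = 3: μ(3) · d(498/3) = -1 · 4 = -4
  d = 6: μ(6) · d(498/6) = 1 · 2 = 2
  d = 83: μ(83) · d(498/83) = -1 · 4 = -4
  d = 166: μ(166) · d(498/166) = 1 · 2 = 2
  d = 249: μ(249) · d(498/249) = 1 · 2 = 2
  d = 498: μ(498) · d(498/498) = -1 · 1 = -1
Summing: (μ * d)(498) = 8 + -4 + -4 + 2 + -4 + 2 + 2 + -1 = 1.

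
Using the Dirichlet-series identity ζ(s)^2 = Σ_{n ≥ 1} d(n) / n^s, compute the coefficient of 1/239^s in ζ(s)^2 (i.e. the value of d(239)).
d(239) = 2

ζ(s)^2 = (Σ 1/m^s)(Σ 1/k^s). The coefficient of 1/n^s in the product is the number of ordered pairs (m, k) with mk = n, which equals d(n). For n = 239, divisors are [1, 239], so d(239) = 2.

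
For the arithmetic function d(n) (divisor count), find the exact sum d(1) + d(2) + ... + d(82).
Σ_{n ≤ 82} d(n) = 377

Compute d(n) for each 1 ≤ n ≤ 82: d(1) = 1, d(2) = 2, d(3) = 2, d(4) = 3, d(5) = 2, d(6) = 4, d(7) = 2, d(8) = 4, d(9) = 3, d(10) = 4, d(11) = 2, d(12) = 6, d(13) = 2, d(14) = 4, d(15) = 4, d(16) = 5, d(17) = 2, d(18) = 6, d(19) = 2, d(20) = 6, d(21) = 4, d(22) = 4, d(23) = 2, d(24) = 8, d(25) = 3, d(26) = 4, d(27) = 4, d(28) = 6, d(29) = 2, d(30) = 8, d(31) = 2, d(32) = 6, d(33) = 4, d(34) = 4, d(35) = 4, d(36) = 9, d(37) = 2, d(38) = 4, d(39) = 4, d(40) = 8, d(41) = 2, d(42) = 8, d(43) = 2, d(44) = 6, d(45) = 6, d(46) = 4, d(47) = 2, d(48) = 10, d(49) = 3, d(50) = 6, d(51) = 4, d(52) = 6, d(53) = 2, d(54) = 8, d(55) = 4, d(56) = 8, d(57) = 4, d(58) = 4, d(59) = 2, d(60) = 12, d(61) = 2, d(62) = 4, d(63) = 6, d(64) = 7, d(65) = 4, d(66) = 8, d(67) = 2, d(68) = 6, d(69) = 4, d(70) = 8, d(71) = 2, d(72) = 12, d(73) = 2, d(74) = 4, d(75) = 6, d(76) = 6, d(77) = 4, d(78) = 8, d(79) = 2, d(80) = 10, d(81) = 5, d(82) = 4. Summing all 82 values: 377. (Dirichlet's divisor formula: Σ_{n ≤ x} d(n) = x ln(x) + (2γ − 1) x + O(√x). For x = 82, the asymptotic estimate is ≈ 374.01.)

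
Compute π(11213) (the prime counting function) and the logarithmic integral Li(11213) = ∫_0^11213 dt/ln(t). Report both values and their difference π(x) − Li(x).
π(11213) = 1357;  Li(11213) ≈ 1377.01;  π(x) − Li(x) ≈ -20.01.

Direct count of primes ≤ 11213 gives π(11213) = 1357. Numerical evaluation of the logarithmic integral gives Li(11213) ≈ 1377.01. The difference π(x) − Li(x) ≈ -20.01 is typically negative for small/moderate x (Li(x) overestimates), though Littlewood's theorem shows this sign changes infinitely often.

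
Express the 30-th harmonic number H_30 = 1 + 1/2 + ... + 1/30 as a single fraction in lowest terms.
H_30 = 9304682830147/2329089562800

Direct summation: H_30 = 1 + 1/2 + ... + 1/30. The least common denominator is lcm(1, ..., 30) = 2329089562800; over this denominator the numerator is 2329089562800 + 1164544781400 + 776363187600 + 582272390700 + 465817912560 + 388181593800 + 332727080400 + 291136195350 + 258787729200 + 232908956280 + 211735414800 + 194090796900 + 179160735600 + 166363540200 + 155272637520 + 145568097675 + 137005268400 + 129393864600 + 122583661200 + 116454478140 + 110909026800 + 105867707400 + 101264763600 + 97045398450 + 93163582512 + 89580367800 + 86262576400 + 83181770100 + 80313433200 + 77636318760 = 9304682830147, so H_30 = 9304682830147/2329089562800 (already in lowest terms) ≈ 3.99499. (The PNT-adjacent estimate ln(30) + γ ≈ 3.97841 matches within O(1/n).)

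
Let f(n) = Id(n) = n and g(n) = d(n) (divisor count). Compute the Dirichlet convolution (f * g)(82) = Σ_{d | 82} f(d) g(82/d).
(Id * d)(82) = 172

Divisors of 82: [1, 2, 41, 82]. For each d | 82:
  d = 1: Id(1) · d(82/1) = 1 · 4 = 4
  d = 2: Id(2) · d(82/2) = 2 · 2 = 4
  d = 41: Id(41) · d(82/41) = 41 · 2 = 82
  d = 82: Id(82) · d(82/82) = 82 · 1 = 82
Summing: (Id * d)(82) = 4 + 4 + 82 + 82 = 172.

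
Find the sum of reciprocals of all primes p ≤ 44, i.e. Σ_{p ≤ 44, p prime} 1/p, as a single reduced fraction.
Σ 1/p = 21460568175640361/13082761331670030

π(44) = 14, so the primes ≤ 44 are [2, 3, 5, 7, 11, 13, 17, 19, 23, 29, 31, 37, 41, 43]. Summing 1/p over these primes: 21460568175640361/13082761331670030 ≈ 1.6404. Mertens estimate ln ln(44) + 0.2615 ≈ 1.5923.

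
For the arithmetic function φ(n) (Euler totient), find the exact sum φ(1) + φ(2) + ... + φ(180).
Σ_{n ≤ 180} φ(n) = 9880

Compute φ(n) for each 1 ≤ n ≤ 180: φ(1) = 1, φ(2) = 1, φ(3) = 2, φ(4) = 2, φ(5) = 4, φ(6) = 2, φ(7) = 6, φ(8) = 4, φ(9) = 6, φ(10) = 4, φ(11) = 10, φ(12) = 4, φ(13) = 12, φ(14) = 6, φ(15) = 8, φ(16) = 8, φ(17) = 16, φ(18) = 6, φ(19) = 18, φ(20) = 8, φ(21) = 12, φ(22) = 10, φ(23) = 22, φ(24) = 8, φ(25) = 20, φ(26) = 12, φ(27) = 18, φ(28) = 12, φ(29) = 28, φ(30) = 8, φ(31) = 30, φ(32) = 16, φ(33) = 20, φ(34) = 16, φ(35) = 24, φ(36) = 12, φ(37) = 36, φ(38) = 18, φ(39) = 24, φ(40) = 16, φ(41) = 40, φ(42) = 12, φ(43) = 42, φ(44) = 20, φ(45) = 24, φ(46) = 22, φ(47) = 46, φ(48) = 16, φ(49) = 42, φ(50) = 20, φ(51) = 32, φ(52) = 24, φ(53) = 52, φ(54) = 18, φ(55) = 40, φ(56) = 24, φ(57) = 36, φ(58) = 28, φ(59) = 58, φ(60) = 16, φ(61) = 60, φ(62) = 30, φ(63) = 36, φ(64) = 32, φ(65) = 48, φ(66) = 20, φ(67) = 66, φ(68) = 32, φ(69) = 44, φ(70) = 24, φ(71) = 70, φ(72) = 24, φ(73) = 72, φ(74) = 36, φ(75) = 40, φ(76) = 36, φ(77) = 60, φ(78) = 24, φ(79) = 78, φ(80) = 32, φ(81) = 54, φ(82) = 40, φ(83) = 82, φ(84) = 24, φ(85) = 64, φ(86) = 42, φ(87) = 56, φ(88) = 40, φ(89) = 88, φ(90) = 24, φ(91) = 72, φ(92) = 44, φ(93) = 60, φ(94) = 46, φ(95) = 72, φ(96) = 32, φ(97) = 96, φ(98) = 42, φ(99) = 60, φ(100) = 40, φ(101) = 100, φ(102) = 32, φ(103) = 102, φ(104) = 48, φ(105) = 48, φ(106) = 52, φ(107) = 106, φ(108) = 36, φ(109) = 108, φ(110) = 40, φ(111) = 72, φ(112) = 48, φ(113) = 112, φ(114) = 36, φ(115) = 88, φ(116) = 56, φ(117) = 72, φ(118) = 58, φ(119) = 96, φ(120) = 32, φ(121) = 110, φ(122) = 60, φ(123) = 80, φ(124) = 60, φ(125) = 100, φ(126) = 36, φ(127) = 126, φ(128) = 64, φ(129) = 84, φ(130) = 48, φ(131) = 130, φ(132) = 40, φ(133) = 108, φ(134) = 66, φ(135) = 72, φ(136) = 64, φ(137) = 136, φ(138) = 44, φ(139) = 138, φ(140) = 48, φ(141) = 92, φ(142) = 70, φ(143) = 120, φ(144) = 48, φ(145) = 112, φ(146) = 72, φ(147) = 84, φ(148) = 72, φ(149) = 148, φ(150) = 40, φ(151) = 150, φ(152) = 72, φ(153) = 96, φ(154) = 60, φ(155) = 120, φ(156) = 48, φ(157) = 156, φ(158) = 78, φ(159) = 104, φ(160) = 64, φ(161) = 132, φ(162) = 54, φ(163) = 162, φ(164) = 80, φ(165) = 80, φ(166) = 82, φ(167) = 166, φ(168) = 48, φ(169) = 156, φ(170) = 64, φ(171) = 108, φ(172) = 84, φ(173) = 172, φ(174) = 56, φ(175) = 120, φ(176) = 80, φ(177) = 116, φ(178) = 88, φ(179) = 178, φ(180) = 48. Summing all 180 values: 9880. (Average order: Σ_{n ≤ x} φ(n) ~ (3/π²) x². For x = 180, (3/π²)·180² ≈ 9848.42.)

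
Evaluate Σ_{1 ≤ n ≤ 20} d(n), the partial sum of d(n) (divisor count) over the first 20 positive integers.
Σ_{n ≤ 20} d(n) = 66

Compute d(n) for each 1 ≤ n ≤ 20: d(1) = 1, d(2) = 2, d(3) = 2, d(4) = 3, d(5) = 2, d(6) = 4, d(7) = 2, d(8) = 4, d(9) = 3, d(10) = 4, d(11) = 2, d(12) = 6, d(13) = 2, d(14) = 4, d(15) = 4, d(16) = 5, d(17) = 2, d(18) = 6, d(19) = 2, d(20) = 6. Summing all 20 values: 66. (Dirichlet's divisor formula: Σ_{n ≤ x} d(n) = x ln(x) + (2γ − 1) x + O(√x). For x = 20, the asymptotic estimate is ≈ 63.00.)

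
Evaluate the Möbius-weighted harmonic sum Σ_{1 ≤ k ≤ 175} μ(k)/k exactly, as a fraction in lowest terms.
Σ μ(k)/k = -291895861671370214401988773976597804369856804354890517841750669749/27764983964554203230141949225149376041830084932479143674493613998285

Values of μ(k) for 1 ≤ k ≤ 175: μ(1) = 1, μ(2) = -1, μ(3) = -1, μ(5) = -1, μ(6) = 1, μ(7) = -1, μ(10) = 1, μ(11) = -1, μ(13) = -1, μ(14) = 1, μ(15) = 1, μ(17) = -1, μ(19) = -1, μ(21) = 1, μ(22) = 1, μ(23) = -1, μ(26) = 1, μ(29) = -1, μ(30) = -1, μ(31) = -1, μ(33) = 1, μ(34) = 1, μ(35) = 1, μ(37) = -1, μ(38) = 1, μ(39) = 1, μ(41) = -1, μ(42) = -1, μ(43) = -1, μ(46) = 1, μ(47) = -1, μ(51) = 1, μ(53) = -1, μ(55) = 1, μ(57) = 1, μ(58) = 1, μ(59) = -1, μ(61) = -1, μ(62) = 1, μ(65) = 1, μ(66) = -1, μ(67) = -1, μ(69) = 1, μ(70) = -1, μ(71) = -1, μ(73) = -1, μ(74) = 1, μ(77) = 1, μ(78) = -1, μ(79) = -1, μ(82) = 1, μ(83) = -1, μ(85) = 1, μ(86) = 1, μ(87) = 1, μ(89) = -1, μ(91) = 1, μ(93) = 1, μ(94) = 1, μ(95) = 1, μ(97) = -1, μ(101) = -1, μ(102) = -1, μ(103) = -1, μ(105) = -1, μ(106) = 1, μ(107) = -1, μ(109) = -1, μ(110) = -1, μ(111) = 1, μ(113) = -1, μ(114) = -1, μ(115) = 1, μ(118) = 1, μ(119) = 1, μ(122) = 1, μ(123) = 1, μ(127) = -1, μ(129) = 1, μ(130) = -1, μ(131) = -1, μ(133) = 1, μ(134) = 1, μ(137) = -1, μ(138) = -1, μ(139) = -1, μ(141) = 1, μ(142) = 1, μ(143) = 1, μ(145) = 1, μ(146) = 1, μ(149) = -1, μ(151) = -1, μ(154) = -1, μ(155) = 1, μ(157) = -1, μ(158) = 1, μ(159) = 1, μ(161) = 1, μ(163) = -1, μ(165) = -1, μ(166) = 1, μ(167) = -1, μ(170) = -1, μ(173) = -1, μ(174) = -1, with μ = 0 on non-squarefree integers. Summing μ(k)/k for k where μ(k) ≠ 0 gives -291895861671370214401988773976597804369856804354890517841750669749/27764983964554203230141949225149376041830084932479143674493613998285 ≈ -0.0105. (PNT ⟺ this sum → 0 as n → ∞.)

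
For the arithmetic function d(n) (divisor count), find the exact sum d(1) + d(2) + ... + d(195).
Σ_{n ≤ 195} d(n) = 1061

Compute d(n) for each 1 ≤ n ≤ 195: d(1) = 1, d(2) = 2, d(3) = 2, d(4) = 3, d(5) = 2, d(6) = 4, d(7) = 2, d(8) = 4, d(9) = 3, d(10) = 4, d(11) = 2, d(12) = 6, d(13) = 2, d(14) = 4, d(15) = 4, d(16) = 5, d(17) = 2, d(18) = 6, d(19) = 2, d(20) = 6, d(21) = 4, d(22) = 4, d(23) = 2, d(24) = 8, d(25) = 3, d(26) = 4, d(27) = 4, d(28) = 6, d(29) = 2, d(30) = 8, d(31) = 2, d(32) = 6, d(33) = 4, d(34) = 4, d(35) = 4, d(36) = 9, d(37) = 2, d(38) = 4, d(39) = 4, d(40) = 8, d(41) = 2, d(42) = 8, d(43) = 2, d(44) = 6, d(45) = 6, d(46) = 4, d(47) = 2, d(48) = 10, d(49) = 3, d(50) = 6, d(51) = 4, d(52) = 6, d(53) = 2, d(54) = 8, d(55) = 4, d(56) = 8, d(57) = 4, d(58) = 4, d(59) = 2, d(60) = 12, d(61) = 2, d(62) = 4, d(63) = 6, d(64) = 7, d(65) = 4, d(66) = 8, d(67) = 2, d(68) = 6, d(69) = 4, d(70) = 8, d(71) = 2, d(72) = 12, d(73) = 2, d(74) = 4, d(75) = 6, d(76) = 6, d(77) = 4, d(78) = 8, d(79) = 2, d(80) = 10, d(81) = 5, d(82) = 4, d(83) = 2, d(84) = 12, d(85) = 4, d(86) = 4, d(87) = 4, d(88) = 8, d(89) = 2, d(90) = 12, d(91) = 4, d(92) = 6, d(93) = 4, d(94) = 4, d(95) = 4, d(96) = 12, d(97) = 2, d(98) = 6, d(99) = 6, d(100) = 9, d(101) = 2, d(102) = 8, d(103) = 2, d(104) = 8, d(105) = 8, d(106) = 4, d(107) = 2, d(108) = 12, d(109) = 2, d(110) = 8, d(111) = 4, d(112) = 10, d(113) = 2, d(114) = 8, d(115) = 4, d(116) = 6, d(117) = 6, d(118) = 4, d(119) = 4, d(120) = 16, d(121) = 3, d(122) = 4, d(123) = 4, d(124) = 6, d(125) = 4, d(126) = 12, d(127) = 2, d(128) = 8, d(129) = 4, d(130) = 8, d(131) = 2, d(132) = 12, d(133) = 4, d(134) = 4, d(135) = 8, d(136) = 8, d(137) = 2, d(138) = 8, d(139) = 2, d(140) = 12, d(141) = 4, d(142) = 4, d(143) = 4, d(144) = 15, d(145) = 4, d(146) = 4, d(147) = 6, d(148) = 6, d(149) = 2, d(150) = 12, d(151) = 2, d(152) = 8, d(153) = 6, d(154) = 8, d(155) = 4, d(156) = 12, d(157) = 2, d(158) = 4, d(159) = 4, d(160) = 12, d(161) = 4, d(162) = 10, d(163) = 2, d(164) = 6, d(165) = 8, d(166) = 4, d(167) = 2, d(168) = 16, d(169) = 3, d(170) = 8, d(171) = 6, d(172) = 6, d(173) = 2, d(174) = 8, d(175) = 6, d(176) = 10, d(177) = 4, d(178) = 4, d(179) = 2, d(180) = 18, d(181) = 2, d(182) = 8, d(183) = 4, d(184) = 8, d(185) = 4, d(186) = 8, d(187) = 4, d(188) = 6, d(189) = 8, d(190) = 8, d(191) = 2, d(192) = 14, d(193) = 2, d(194) = 4, d(195) = 8. Summing all 195 values: 1061. (Dirichlet's divisor formula: Σ_{n ≤ x} d(n) = x ln(x) + (2γ − 1) x + O(√x). For x = 195, the asymptotic estimate is ≈ 1058.35.)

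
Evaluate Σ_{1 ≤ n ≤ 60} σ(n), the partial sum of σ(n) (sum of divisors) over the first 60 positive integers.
Σ_{n ≤ 60} σ(n) = 3014

Compute σ(n) for each 1 ≤ n ≤ 60: σ(1) = 1, σ(2) = 3, σ(3) = 4, σ(4) = 7, σ(5) = 6, σ(6) = 12, σ(7) = 8, σ(8) = 15, σ(9) = 13, σ(10) = 18, σ(11) = 12, σ(12) = 28, σ(13) = 14, σ(14) = 24, σ(15) = 24, σ(16) = 31, σ(17) = 18, σ(18) = 39, σ(19) = 20, σ(20) = 42, σ(21) = 32, σ(22) = 36, σ(23) = 24, σ(24) = 60, σ(25) = 31, σ(26) = 42, σ(27) = 40, σ(28) = 56, σ(29) = 30, σ(30) = 72, σ(31) = 32, σ(32) = 63, σ(33) = 48, σ(34) = 54, σ(35) = 48, σ(36) = 91, σ(37) = 38, σ(38) = 60, σ(39) = 56, σ(40) = 90, σ(41) = 42, σ(42) = 96, σ(43) = 44, σ(44) = 84, σ(45) = 78, σ(46) = 72, σ(47) = 48, σ(48) = 124, σ(49) = 57, σ(50) = 93, σ(51) = 72, σ(52) = 98, σ(53) = 54, σ(54) = 120, σ(55) = 72, σ(56) = 120, σ(57) = 80, σ(58) = 90, σ(59) = 60, σ(60) = 168. Summing all 60 values: 3014. (Average order: Σ_{n ≤ x} σ(n) ~ (π²/12) x². For x = 60, (π²/12)·60² ≈ 2960.88.)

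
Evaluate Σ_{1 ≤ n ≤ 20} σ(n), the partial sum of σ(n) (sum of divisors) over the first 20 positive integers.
Σ_{n ≤ 20} σ(n) = 339

Compute σ(n) for each 1 ≤ n ≤ 20: σ(1) = 1, σ(2) = 3, σ(3) = 4, σ(4) = 7, σ(5) = 6, σ(6) = 12, σ(7) = 8, σ(8) = 15, σ(9) = 13, σ(10) = 18, σ(11) = 12, σ(12) = 28, σ(13) = 14, σ(14) = 24, σ(15) = 24, σ(16) = 31, σ(17) = 18, σ(18) = 39, σ(19) = 20, σ(20) = 42. Summing all 20 values: 339. (Average order: Σ_{n ≤ x} σ(n) ~ (π²/12) x². For x = 20, (π²/12)·20² ≈ 328.99.)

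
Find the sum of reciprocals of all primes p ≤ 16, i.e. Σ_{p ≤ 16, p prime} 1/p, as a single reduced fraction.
Σ 1/p = 40361/30030

π(16) = 6, so the primes ≤ 16 are [2, 3, 5, 7, 11, 13]. Summing 1/p over these primes: 40361/30030 ≈ 1.3440. Mertens estimate ln ln(16) + 0.2615 ≈ 1.2813.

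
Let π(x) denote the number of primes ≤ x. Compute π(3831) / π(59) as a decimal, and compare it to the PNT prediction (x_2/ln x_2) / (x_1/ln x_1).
π(3831)/π(59) = 531/17 ≈ 31.2353;  PNT prediction ≈ 32.0891.

π(59) = 17 and π(3831) = 531, so π(3831)/π(59) ≈ 31.2353. The PNT-predicted ratio is (3831/ln(3831)) / (59/ln(59)) ≈ 32.0891. The two agree to within a few percent, as expected.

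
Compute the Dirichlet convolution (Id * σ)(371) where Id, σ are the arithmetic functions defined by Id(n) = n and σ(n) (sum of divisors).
(Id * σ)(371) = 1605

Divisors of 371: [1, 7, 53, 371]. For each d | 371:
  d = 1: Id(1) · σ(371/1) = 1 · 432 = 432
  d = 7: Id(7) · σ(371/7) = 7 · 54 = 378
  d = 53: Id(53) · σ(371/53) = 53 · 8 = 424
  d = 371: Id(371) · σ(371/371) = 371 · 1 = 371
Summing: (Id * σ)(371) = 432 + 378 + 424 + 371 = 1605.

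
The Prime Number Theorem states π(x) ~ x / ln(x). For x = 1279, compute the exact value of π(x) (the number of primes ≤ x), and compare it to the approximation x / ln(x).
π(1279) = 207;  x/ln(x) ≈ 178.79;  relative error ≈ 13.63%.

Directly count primes up to 1279: π(1279) = 207. The PNT approximation gives 1279/ln(1279) ≈ 1279/7.15383 ≈ 178.79. Relative error (π(x) − x/ln(x)) / π(x) ≈ 13.63%; the approximation is known to undercount slightly (Li(x) is a better estimate).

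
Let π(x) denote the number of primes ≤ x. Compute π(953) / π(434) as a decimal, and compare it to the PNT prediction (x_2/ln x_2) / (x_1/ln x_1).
π(953)/π(434) = 162/84 ≈ 1.9286;  PNT prediction ≈ 1.9441.

π(434) = 84 and π(953) = 162, so π(953)/π(434) ≈ 1.9286. The PNT-predicted ratio is (953/ln(953)) / (434/ln(434)) ≈ 1.9441. The two agree to within a few percent, as expected.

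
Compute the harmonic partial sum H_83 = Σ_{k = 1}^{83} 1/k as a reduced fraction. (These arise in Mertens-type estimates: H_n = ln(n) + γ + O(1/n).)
H_83 = 3672441655127796364812512959533039359/734184632222154704090370027645633600

Direct summation: H_83 = 1 + 1/2 + ... + 1/83. The least common denominator is lcm(1, ..., 83) = 8076030954443701744994070304101969600; over this denominator the numerator is 8076030954443701744994070304101969600 + 4038015477221850872497035152050984800 + 2692010318147900581664690101367323200 + 2019007738610925436248517576025492400 + 1615206190888740348998814060820393920 + 1346005159073950290832345050683661600 + 1153718707777671677856295757728852800 + 1009503869305462718124258788012746200 + 897336772715966860554896700455774400 + 807603095444370174499407030410196960 + 734184632222154704090370027645633600 + 673002579536975145416172525341830800 + 621233150341823211153390023392459200 + 576859353888835838928147878864426400 + 538402063629580116332938020273464640 + 504751934652731359062129394006373100 + 475060644379041279117298253182468800 + 448668386357983430277448350227887200 + 425054260760194828683898437057998400 + 403801547722185087249703515205098480 + 384572902592557225952098585909617600 + 367092316111077352045185013822816800 + 351131780627987032391046534960955200 + 336501289768487572708086262670915400 + 323041238177748069799762812164078784 + 310616575170911605576695011696229600 + 299112257571988953518298900151924800 + 288429676944417919464073939432213200 + 278483826015300060172209320831102400 + 269201031814790058166469010136732320 + 260517127562700056290131300132321600 + 252375967326365679531064697003186550 + 244728210740718234696790009215211200 + 237530322189520639558649126591234400 + 230743741555534335571259151545770560 + 224334193178991715138724175113943600 + 218271106876856803918758656867620800 + 212527130380097414341949218528999200 + 207077716780607737051130007797486400 + 201900773861092543624851757602549240 + 196976364742529310853513909856145600 + 192286451296278612976049292954808800 + 187814673359155854534745821025627200 + 183546158055538676022592506911408400 + 179467354543193372110979340091154880 + 175565890313993516195523267480477600 + 171830445839227696702001495831956800 + 168250644884243786354043131335457700 + 164816958253953096836613679675550400 + 161520619088874034899881406082039392 + 158353548126347093039099417727489600 + 155308287585455802788347505848114800 + 152377942536673617830076798190603200 + 149556128785994476759149450075962400 + 146836926444430940818074005529126720 + 144214838472208959732036969716106600 + 141684753586731609561299479019332800 + 139241913007650030086104660415551200 + 136881880583791554999899496679694400 + 134600515907395029083234505068366160 + 132393950072847569590066726296753600 + 130258563781350028145065650066160800 + 128190967530852408650699528636539200 + 126187983663182839765532348501593275 + 124246630068364642230678004678491840 + 122364105370359117348395004607605600 + 120537775439458234999911497076148800 + 118765161094760319779324563295617200 + 117043926875995677463682178320318400 + 115371870777767167785629575772885280 + 113746914851319742887240426818337600 + 112167096589495857569362087556971800 + 110630561019776736232795483617835200 + 109135553438428401959379328433810400 + 107680412725916023266587604054692928 + 106263565190048707170974609264499600 + 104883518888879243441481432520804800 + 103538858390303868525565003898743200 + 102228239929667110696127472203822400 + 100950386930546271812425878801274620 + 99704085857329651172766300050641600 + 98488182371264655426756954928072800 + 97301577764381948734868316916891200 = 40396858206405760012937642554863432949, so H_83 = 40396858206405760012937642554863432949/8076030954443701744994070304101969600; reducing by gcd(40396858206405760012937642554863432949, 8076030954443701744994070304101969600) = 11 gives 3672441655127796364812512959533039359/734184632222154704090370027645633600 ≈ 5.00207. (The PNT-adjacent estimate ln(83) + γ ≈ 4.99606 matches within O(1/n).)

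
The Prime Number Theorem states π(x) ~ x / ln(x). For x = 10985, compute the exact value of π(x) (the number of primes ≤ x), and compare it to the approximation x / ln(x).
π(10985) = 1333;  x/ln(x) ≈ 1180.64;  relative error ≈ 11.43%.

Directly count primes up to 10985: π(10985) = 1333. The PNT approximation gives 10985/ln(10985) ≈ 10985/9.30429 ≈ 1180.64. Relative error (π(x) − x/ln(x)) / π(x) ≈ 11.43%; the approximation is known to undercount slightly (Li(x) is a better estimate).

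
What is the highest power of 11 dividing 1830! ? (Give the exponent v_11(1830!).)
v_11(1830!) = 182

Legendre's formula: v_p(n!) = Σ_{k ≥ 1} ⌊n / p^k⌋. For p = 11, n = 1830, the terms are:
  ⌊1830/11^1⌋ = ⌊1830/11⌋ = 166
  ⌊1830/11^2⌋ = ⌊1830/121⌋ = 15
  ⌊1830/11^3⌋ = ⌊1830/1331⌋ = 1
(the next term ⌊1830/11^4⌋ = 0, terminating the sum). Summing: v_11(1830!) = 166 + 15 + 1 = 182.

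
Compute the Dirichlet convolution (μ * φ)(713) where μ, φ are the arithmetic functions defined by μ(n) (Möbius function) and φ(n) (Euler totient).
(μ * φ)(713) = 609

Divisors of 713: [1, 23, 31, 713]. For each d | 713:
  d = 1: μ(1) · φ(713/1) = 1 · 660 = 660
  d = 23: μ(23) · φ(713/23) = -1 · 30 = -30
  d = 31: μ(31) · φ(713/31) = -1 · 22 = -22
  d = 713: μ(713) · φ(713/713) = 1 · 1 = 1
Summing: (μ * φ)(713) = 660 + -30 + -22 + 1 = 609.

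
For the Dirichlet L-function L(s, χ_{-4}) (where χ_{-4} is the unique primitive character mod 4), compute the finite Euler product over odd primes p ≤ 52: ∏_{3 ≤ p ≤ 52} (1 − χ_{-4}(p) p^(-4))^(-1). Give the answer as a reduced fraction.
∏ = 424022009220093808147330044599350686845258380222853/428762185161728930691534489551822091105495385374720

The odd primes p ≤ 52 are [3, 5, 7, 11, 13, 17, 19, 23, 29, 31, 37, 41, 43, 47]. For each, χ(p) = 1 if p ≡ 1 mod 4, χ(p) = −1 if p ≡ 3 mod 4. Taking (1 − χ(p)/p^4)^(-1) = p^4/(p^4 − χ(p)): (1 − (-1)/3^4)^(-1) · (1 − (1)/5^4)^(-1) · (1 − (-1)/7^4)^(-1) · (1 − (-1)/11^4)^(-1) · (1 − (1)/13^4)^(-1) · (1 − (1)/17^4)^(-1) · (1 − (-1)/19^4)^(-1) · (1 − (-1)/23^4)^(-1) · (1 − (1)/29^4)^(-1) · (1 − (-1)/31^4)^(-1) · (1 − (1)/37^4)^(-1) · (1 − (1)/41^4)^(-1) · (1 − (-1)/43^4)^(-1) · (1 − (-1)/47^4)^(-1) = 424022009220093808147330044599350686845258380222853/428762185161728930691534489551822091105495385374720.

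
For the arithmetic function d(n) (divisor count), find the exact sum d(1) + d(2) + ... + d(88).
Σ_{n ≤ 88} d(n) = 411

Compute d(n) for each 1 ≤ n ≤ 88: d(1) = 1, d(2) = 2, d(3) = 2, d(4) = 3, d(5) = 2, d(6) = 4, d(7) = 2, d(8) = 4, d(9) = 3, d(10) = 4, d(11) = 2, d(12) = 6, d(13) = 2, d(14) = 4, d(15) = 4, d(16) = 5, d(17) = 2, d(18) = 6, d(19) = 2, d(20) = 6, d(21) = 4, d(22) = 4, d(23) = 2, d(24) = 8, d(25) = 3, d(26) = 4, d(27) = 4, d(28) = 6, d(29) = 2, d(30) = 8, d(31) = 2, d(32) = 6, d(33) = 4, d(34) = 4, d(35) = 4, d(36) = 9, d(37) = 2, d(38) = 4, d(39) = 4, d(40) = 8, d(41) = 2, d(42) = 8, d(43) = 2, d(44) = 6, d(45) = 6, d(46) = 4, d(47) = 2, d(48) = 10, d(49) = 3, d(50) = 6, d(51) = 4, d(52) = 6, d(53) = 2, d(54) = 8, d(55) = 4, d(56) = 8, d(57) = 4, d(58) = 4, d(59) = 2, d(60) = 12, d(61) = 2, d(62) = 4, d(63) = 6, d(64) = 7, d(65) = 4, d(66) = 8, d(67) = 2, d(68) = 6, d(69) = 4, d(70) = 8, d(71) = 2, d(72) = 12, d(73) = 2, d(74) = 4, d(75) = 6, d(76) = 6, d(77) = 4, d(78) = 8, d(79) = 2, d(80) = 10, d(81) = 5, d(82) = 4, d(83) = 2, d(84) = 12, d(85) = 4, d(86) = 4, d(87) = 4, d(88) = 8. Summing all 88 values: 411. (Dirichlet's divisor formula: Σ_{n ≤ x} d(n) = x ln(x) + (2γ − 1) x + O(√x). For x = 88, the asymptotic estimate is ≈ 407.60.)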